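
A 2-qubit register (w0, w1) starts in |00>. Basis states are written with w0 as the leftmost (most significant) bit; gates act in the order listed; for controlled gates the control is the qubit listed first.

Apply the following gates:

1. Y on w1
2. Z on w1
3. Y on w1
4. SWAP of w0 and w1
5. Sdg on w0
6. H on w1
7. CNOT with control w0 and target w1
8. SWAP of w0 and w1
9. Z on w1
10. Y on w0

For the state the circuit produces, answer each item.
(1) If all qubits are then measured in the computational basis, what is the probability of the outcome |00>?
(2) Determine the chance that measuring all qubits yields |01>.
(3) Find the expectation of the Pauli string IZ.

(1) A full measurement returns |00> with probability 1/2.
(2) A full measurement returns |01> with probability 0.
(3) The expectation value of IZ is 1.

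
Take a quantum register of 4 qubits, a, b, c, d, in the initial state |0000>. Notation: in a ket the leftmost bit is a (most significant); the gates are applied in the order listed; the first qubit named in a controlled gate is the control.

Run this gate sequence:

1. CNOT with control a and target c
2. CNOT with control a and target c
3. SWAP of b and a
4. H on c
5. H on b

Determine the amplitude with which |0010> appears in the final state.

The amplitude on |0010> is 1/2. Key observation: steps 1-2 multiply out to the identity, so the circuit reduces to the remaining gates.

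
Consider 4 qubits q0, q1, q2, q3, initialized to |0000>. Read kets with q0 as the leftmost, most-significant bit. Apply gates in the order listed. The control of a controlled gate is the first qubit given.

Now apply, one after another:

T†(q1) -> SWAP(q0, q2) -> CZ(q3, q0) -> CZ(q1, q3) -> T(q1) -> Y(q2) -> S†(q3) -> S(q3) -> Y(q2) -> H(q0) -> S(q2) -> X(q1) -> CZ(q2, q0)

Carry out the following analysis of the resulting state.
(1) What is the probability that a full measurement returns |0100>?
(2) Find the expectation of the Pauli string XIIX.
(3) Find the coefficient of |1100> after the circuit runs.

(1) Outcome |0100> occurs with probability 1/2. Key observation: the block from step 6 through step 9 cancels to the identity and can be dropped.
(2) The expectation value of XIIX is 0.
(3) |1100> carries amplitude sqrt(2)/2 in the final state.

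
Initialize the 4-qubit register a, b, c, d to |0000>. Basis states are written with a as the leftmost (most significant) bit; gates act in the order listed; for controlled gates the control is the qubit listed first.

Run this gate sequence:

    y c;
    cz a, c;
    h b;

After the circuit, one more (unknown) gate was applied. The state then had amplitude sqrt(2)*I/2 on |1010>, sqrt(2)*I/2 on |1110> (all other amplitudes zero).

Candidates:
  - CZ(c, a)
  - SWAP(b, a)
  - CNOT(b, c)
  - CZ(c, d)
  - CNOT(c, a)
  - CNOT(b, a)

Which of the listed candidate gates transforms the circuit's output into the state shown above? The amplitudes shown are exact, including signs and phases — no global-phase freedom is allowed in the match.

It was CNOT(c, a) that produced the state shown.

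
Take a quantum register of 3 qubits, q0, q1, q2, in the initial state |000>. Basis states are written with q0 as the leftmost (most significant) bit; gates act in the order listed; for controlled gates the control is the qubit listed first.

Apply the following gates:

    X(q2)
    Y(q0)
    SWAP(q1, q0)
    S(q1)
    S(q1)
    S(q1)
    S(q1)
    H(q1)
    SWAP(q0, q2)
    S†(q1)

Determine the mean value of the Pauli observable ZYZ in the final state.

The observable ZYZ averages to -1. Key observation: steps 4-7 multiply out to the identity, so the circuit reduces to the remaining gates.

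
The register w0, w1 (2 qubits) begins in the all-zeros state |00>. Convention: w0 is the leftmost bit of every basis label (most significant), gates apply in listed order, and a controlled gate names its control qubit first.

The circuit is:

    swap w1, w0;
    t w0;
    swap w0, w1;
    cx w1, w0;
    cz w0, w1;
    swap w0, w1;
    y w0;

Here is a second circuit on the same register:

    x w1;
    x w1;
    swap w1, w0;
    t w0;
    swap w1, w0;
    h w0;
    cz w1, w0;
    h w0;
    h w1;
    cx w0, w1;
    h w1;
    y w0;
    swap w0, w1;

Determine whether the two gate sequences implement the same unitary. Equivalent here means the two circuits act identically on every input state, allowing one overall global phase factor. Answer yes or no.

No: there is an input state on which the two circuits produce genuinely different outputs (not merely differing by a phase).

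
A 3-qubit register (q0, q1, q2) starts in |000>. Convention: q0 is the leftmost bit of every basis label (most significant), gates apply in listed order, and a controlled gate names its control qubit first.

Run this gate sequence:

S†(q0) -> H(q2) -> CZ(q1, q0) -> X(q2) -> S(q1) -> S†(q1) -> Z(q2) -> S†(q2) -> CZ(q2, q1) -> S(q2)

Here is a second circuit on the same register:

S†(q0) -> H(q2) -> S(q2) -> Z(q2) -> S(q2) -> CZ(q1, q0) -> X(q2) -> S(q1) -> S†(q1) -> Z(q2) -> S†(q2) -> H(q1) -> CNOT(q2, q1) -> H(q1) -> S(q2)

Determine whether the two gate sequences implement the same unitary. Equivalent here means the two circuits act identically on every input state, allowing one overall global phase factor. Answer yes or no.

Yes — the two circuits implement the same unitary up to a global phase.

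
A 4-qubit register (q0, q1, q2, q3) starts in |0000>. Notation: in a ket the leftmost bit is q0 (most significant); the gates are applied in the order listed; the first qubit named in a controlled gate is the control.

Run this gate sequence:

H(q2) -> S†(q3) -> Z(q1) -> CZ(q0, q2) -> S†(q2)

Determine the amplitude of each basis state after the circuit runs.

The resulting statevector has amplitude sqrt(2)/2 on |0000>, -sqrt(2)*I/2 on |0010>, and 0 on every other basis state.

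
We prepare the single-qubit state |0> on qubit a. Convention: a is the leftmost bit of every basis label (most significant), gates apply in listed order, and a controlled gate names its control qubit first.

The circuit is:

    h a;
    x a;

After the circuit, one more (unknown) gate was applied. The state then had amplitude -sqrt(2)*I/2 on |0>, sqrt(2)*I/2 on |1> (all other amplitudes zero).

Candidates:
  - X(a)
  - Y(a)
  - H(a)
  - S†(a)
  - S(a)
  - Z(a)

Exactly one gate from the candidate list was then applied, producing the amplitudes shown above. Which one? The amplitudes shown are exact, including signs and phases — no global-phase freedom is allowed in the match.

The unique candidate consistent with the amplitudes is Y(a).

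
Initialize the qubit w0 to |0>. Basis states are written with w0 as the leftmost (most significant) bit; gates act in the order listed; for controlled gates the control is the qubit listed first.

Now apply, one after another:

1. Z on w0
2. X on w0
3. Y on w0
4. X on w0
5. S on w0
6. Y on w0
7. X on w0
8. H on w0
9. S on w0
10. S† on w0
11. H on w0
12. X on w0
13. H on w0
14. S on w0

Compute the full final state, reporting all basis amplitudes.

The resulting statevector has amplitude -sqrt(2)*I/2 on |0>, sqrt(2)/2 on |1>. Key observation: steps 7-12 multiply out to the identity, so the circuit reduces to the remaining gates.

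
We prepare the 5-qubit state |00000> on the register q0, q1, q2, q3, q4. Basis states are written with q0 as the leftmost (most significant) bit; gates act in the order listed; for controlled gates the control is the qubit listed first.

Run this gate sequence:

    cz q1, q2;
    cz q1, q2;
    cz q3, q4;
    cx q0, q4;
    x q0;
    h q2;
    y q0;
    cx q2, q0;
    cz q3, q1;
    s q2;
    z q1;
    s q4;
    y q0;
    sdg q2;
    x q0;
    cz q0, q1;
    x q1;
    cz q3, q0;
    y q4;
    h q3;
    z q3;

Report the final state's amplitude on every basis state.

The final amplitudes are I/2 on |01001>, -I/2 on |01011>, -I/2 on |11101>, I/2 on |11111>, and 0 on every other basis state.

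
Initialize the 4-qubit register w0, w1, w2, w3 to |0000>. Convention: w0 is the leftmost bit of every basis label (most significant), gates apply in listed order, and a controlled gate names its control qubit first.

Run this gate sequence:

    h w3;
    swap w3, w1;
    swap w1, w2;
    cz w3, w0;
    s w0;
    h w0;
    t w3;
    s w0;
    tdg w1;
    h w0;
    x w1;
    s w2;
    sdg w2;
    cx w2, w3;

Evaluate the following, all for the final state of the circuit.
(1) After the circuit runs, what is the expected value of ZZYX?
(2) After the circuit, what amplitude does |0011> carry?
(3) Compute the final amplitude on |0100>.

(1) In the final state, ZZYX has expectation 0.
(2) |0011> carries amplitude 0 in the final state.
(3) The final state's coefficient on |0100> equals sqrt(2)*(1 + I)/4.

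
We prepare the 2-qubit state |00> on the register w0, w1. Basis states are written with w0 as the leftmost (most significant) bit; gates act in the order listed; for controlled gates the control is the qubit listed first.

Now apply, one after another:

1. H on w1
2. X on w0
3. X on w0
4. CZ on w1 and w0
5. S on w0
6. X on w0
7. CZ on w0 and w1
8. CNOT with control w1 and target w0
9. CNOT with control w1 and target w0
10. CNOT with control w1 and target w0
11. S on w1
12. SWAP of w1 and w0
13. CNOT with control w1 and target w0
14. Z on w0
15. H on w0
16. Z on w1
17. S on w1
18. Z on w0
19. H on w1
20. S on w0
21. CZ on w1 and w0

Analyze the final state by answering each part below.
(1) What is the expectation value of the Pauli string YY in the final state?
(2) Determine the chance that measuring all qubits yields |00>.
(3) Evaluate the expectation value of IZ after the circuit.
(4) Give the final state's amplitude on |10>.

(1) In the final state, YY has expectation 0.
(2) Outcome |00> occurs with probability 1/2.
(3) The observable IZ averages to 1.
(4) The amplitude on |10> is -sqrt(2)/2.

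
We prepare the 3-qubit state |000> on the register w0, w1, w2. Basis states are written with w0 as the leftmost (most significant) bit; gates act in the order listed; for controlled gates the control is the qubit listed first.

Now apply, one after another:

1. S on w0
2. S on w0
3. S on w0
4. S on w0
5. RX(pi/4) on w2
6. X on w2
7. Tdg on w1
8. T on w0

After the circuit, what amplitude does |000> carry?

|000> carries amplitude -I*sqrt(2 - sqrt(2))/2 in the final state. Key observation: the block from step 1 through step 4 cancels to the identity and can be dropped.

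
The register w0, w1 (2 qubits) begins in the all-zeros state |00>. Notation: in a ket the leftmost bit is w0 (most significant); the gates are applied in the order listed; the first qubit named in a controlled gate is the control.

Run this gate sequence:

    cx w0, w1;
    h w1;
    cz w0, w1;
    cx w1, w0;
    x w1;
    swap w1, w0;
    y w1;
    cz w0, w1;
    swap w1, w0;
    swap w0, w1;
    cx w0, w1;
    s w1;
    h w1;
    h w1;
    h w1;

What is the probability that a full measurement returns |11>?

Outcome |11> occurs with probability 1/4.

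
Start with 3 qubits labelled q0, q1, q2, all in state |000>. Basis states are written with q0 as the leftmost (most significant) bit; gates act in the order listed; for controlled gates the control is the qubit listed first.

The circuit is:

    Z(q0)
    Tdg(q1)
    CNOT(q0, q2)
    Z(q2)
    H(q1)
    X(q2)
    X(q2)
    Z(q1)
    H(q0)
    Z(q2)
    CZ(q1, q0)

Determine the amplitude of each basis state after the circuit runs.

The final amplitudes are 1/2 on |000>, 0 on |001>, -1/2 on |010>, 0 on |011>, 1/2 on |100>, 0 on |101>, 1/2 on |110>, 0 on |111>. Key observation: steps 6-7 multiply out to the identity, so the circuit reduces to the remaining gates.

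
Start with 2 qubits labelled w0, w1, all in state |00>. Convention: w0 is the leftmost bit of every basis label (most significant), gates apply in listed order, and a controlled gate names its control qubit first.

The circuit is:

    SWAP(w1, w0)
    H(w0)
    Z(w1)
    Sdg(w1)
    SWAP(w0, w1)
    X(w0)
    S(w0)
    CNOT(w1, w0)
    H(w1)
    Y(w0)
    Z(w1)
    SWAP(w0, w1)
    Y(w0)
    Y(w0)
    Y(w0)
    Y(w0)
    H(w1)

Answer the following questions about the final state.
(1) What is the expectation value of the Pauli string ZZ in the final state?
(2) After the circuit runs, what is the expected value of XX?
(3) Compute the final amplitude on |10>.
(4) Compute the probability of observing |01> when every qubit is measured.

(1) The observable ZZ averages to -1. Key observation: steps 13-16 multiply out to the identity, so the circuit reduces to the remaining gates.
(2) The expectation value of XX is -1.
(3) |10> carries amplitude -sqrt(2)/2 in the final state.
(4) The probability of measuring |01> is 1/2.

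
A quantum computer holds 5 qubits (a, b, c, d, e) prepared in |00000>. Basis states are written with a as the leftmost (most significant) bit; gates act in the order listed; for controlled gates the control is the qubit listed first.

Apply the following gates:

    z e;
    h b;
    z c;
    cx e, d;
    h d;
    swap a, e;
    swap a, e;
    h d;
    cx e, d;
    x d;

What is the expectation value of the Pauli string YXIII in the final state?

The observable YXIII averages to 0. Key observation: gates 4-9 undo each other exactly, leaving only the rest of the circuit to track.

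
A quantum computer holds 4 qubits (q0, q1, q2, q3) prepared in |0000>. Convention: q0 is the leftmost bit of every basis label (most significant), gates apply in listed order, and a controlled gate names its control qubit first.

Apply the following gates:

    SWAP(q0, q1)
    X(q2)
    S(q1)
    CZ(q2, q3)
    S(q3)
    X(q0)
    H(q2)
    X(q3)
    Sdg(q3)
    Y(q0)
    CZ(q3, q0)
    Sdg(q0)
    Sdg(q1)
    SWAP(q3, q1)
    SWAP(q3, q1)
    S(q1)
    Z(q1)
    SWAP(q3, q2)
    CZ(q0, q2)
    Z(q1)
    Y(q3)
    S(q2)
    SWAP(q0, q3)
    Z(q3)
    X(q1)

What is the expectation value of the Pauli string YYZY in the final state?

The expectation value of YYZY is 0. Key observation: the block from step 13 through step 16 cancels to the identity and can be dropped.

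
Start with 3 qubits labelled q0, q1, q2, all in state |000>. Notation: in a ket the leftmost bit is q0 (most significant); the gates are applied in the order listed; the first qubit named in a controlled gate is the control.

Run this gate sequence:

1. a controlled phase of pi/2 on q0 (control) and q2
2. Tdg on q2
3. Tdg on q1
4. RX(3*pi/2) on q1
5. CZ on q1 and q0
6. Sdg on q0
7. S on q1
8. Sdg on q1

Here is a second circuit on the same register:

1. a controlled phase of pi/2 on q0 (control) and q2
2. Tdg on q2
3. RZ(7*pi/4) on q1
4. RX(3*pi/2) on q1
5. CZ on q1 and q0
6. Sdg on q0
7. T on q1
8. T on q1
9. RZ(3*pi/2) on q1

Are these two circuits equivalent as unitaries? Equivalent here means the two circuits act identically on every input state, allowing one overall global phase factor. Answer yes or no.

Yes: on every input state the two circuits agree up to one overall phase factor.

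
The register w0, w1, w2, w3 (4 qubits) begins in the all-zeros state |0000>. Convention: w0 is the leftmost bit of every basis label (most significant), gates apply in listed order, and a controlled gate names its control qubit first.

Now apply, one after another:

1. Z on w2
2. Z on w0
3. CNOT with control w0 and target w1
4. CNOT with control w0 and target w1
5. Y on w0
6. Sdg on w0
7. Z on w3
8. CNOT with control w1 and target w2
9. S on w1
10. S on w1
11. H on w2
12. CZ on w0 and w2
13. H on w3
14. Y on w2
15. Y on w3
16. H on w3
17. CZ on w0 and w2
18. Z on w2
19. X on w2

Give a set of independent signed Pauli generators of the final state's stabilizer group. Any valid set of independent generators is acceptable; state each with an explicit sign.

The final state is stabilized by the group generated by +IIXI, -ZIII, +IZII, -IIIZ; other independent generating sets are equally valid. Key observation: the block from step 3 through step 4 cancels to the identity and can be dropped.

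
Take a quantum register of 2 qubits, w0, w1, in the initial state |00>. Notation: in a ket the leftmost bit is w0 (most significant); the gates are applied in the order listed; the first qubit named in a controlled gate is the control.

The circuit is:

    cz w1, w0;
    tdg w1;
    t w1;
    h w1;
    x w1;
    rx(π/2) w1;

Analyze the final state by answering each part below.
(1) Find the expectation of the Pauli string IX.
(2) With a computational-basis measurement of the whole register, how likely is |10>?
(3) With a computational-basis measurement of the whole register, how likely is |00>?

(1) The expectation value of IX is 1.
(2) A full measurement returns |10> with probability 0.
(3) A full measurement returns |00> with probability 1/2.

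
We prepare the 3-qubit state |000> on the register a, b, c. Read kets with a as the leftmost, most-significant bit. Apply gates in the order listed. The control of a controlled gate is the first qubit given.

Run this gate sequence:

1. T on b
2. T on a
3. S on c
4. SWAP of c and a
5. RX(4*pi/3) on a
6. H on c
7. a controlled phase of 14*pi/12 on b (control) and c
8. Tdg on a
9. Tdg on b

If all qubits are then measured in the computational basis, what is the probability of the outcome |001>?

The probability of measuring |001> is 1/8.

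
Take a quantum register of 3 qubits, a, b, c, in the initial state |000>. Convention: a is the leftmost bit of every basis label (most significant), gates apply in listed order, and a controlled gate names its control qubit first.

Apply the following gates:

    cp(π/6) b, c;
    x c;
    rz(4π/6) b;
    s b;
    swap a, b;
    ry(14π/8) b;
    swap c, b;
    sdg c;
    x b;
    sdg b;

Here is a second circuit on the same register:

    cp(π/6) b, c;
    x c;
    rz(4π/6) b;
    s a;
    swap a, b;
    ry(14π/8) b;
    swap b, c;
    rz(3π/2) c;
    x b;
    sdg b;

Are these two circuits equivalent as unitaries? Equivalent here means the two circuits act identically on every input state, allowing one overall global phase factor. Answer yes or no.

No — the two circuits implement different unitaries, even allowing a global phase.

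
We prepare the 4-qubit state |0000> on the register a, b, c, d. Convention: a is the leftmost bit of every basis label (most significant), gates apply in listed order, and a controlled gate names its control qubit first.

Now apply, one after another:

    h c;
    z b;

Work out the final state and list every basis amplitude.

The resulting statevector has amplitude sqrt(2)/2 on |0000>, sqrt(2)/2 on |0010>, and 0 on every other basis state.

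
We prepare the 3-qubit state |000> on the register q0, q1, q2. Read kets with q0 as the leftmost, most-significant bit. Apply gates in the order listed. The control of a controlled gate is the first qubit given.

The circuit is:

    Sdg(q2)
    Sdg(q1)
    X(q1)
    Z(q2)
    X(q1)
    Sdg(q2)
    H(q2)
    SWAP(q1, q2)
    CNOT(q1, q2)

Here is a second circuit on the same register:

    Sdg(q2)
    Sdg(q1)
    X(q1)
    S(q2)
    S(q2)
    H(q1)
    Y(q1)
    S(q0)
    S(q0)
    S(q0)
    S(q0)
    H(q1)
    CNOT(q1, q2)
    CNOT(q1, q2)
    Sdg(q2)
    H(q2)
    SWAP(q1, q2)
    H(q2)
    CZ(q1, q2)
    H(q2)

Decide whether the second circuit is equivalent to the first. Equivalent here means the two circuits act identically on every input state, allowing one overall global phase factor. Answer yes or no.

No, they are not equivalent — no single phase factor reconciles the two unitaries.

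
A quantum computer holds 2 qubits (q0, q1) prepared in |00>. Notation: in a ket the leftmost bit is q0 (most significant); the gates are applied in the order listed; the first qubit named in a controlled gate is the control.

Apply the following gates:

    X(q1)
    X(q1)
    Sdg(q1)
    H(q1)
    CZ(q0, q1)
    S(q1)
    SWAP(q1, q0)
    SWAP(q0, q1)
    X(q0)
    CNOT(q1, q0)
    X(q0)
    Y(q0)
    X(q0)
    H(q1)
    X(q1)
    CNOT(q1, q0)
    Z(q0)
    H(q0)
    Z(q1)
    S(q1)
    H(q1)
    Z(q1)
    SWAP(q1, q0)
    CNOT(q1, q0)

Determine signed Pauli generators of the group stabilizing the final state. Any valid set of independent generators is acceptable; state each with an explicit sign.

The stabilizer group can be generated by +XY, -ZZ, among other valid generating sets.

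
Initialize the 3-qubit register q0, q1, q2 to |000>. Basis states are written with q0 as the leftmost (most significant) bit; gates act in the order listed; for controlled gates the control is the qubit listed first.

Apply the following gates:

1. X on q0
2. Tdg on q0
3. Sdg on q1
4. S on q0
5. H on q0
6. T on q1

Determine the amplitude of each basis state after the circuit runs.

The final amplitudes are sqrt(2)*exp(I*pi/4)/2 on |000>, -sqrt(2)*exp(I*pi/4)/2 on |100>, and 0 on every other basis state.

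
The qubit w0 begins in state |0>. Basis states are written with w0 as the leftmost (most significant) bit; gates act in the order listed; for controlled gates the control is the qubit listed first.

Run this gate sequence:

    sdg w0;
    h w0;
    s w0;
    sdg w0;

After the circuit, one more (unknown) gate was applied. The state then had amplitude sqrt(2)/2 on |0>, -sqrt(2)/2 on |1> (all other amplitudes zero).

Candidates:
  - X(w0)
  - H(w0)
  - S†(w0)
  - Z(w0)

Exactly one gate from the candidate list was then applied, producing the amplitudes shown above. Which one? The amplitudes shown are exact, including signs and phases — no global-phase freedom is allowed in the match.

The applied gate was Z(w0). Key observation: the block from step 3 through step 4 cancels to the identity and can be dropped.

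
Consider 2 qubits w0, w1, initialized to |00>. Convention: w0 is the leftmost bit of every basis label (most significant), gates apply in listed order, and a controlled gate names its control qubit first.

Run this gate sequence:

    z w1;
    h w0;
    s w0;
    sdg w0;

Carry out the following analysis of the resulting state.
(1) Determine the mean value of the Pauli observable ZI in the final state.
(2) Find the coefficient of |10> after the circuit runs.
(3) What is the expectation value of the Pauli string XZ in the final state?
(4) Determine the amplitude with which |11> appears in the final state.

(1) In the final state, ZI has expectation 0.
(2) The amplitude on |10> is sqrt(2)/2.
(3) The observable XZ averages to 1.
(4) The amplitude on |11> is 0.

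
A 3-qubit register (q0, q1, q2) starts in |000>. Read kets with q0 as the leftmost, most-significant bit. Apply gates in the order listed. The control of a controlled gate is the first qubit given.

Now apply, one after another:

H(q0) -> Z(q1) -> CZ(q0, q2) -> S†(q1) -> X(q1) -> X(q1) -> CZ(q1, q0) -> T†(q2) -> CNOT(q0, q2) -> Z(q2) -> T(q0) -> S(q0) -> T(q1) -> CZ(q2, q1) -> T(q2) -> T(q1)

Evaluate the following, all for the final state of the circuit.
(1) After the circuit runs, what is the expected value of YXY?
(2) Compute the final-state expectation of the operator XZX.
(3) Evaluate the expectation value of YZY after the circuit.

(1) The observable YXY averages to 0. Key observation: the block from step 5 through step 6 cancels to the identity and can be dropped.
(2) The observable XZX averages to 1.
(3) In the final state, YZY has expectation -1.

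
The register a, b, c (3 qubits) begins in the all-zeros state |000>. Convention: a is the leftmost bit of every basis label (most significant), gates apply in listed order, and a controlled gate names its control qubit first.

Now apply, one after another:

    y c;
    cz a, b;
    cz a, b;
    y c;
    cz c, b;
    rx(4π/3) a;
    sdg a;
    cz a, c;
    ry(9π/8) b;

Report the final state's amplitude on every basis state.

After the circuit, the state carries amplitude sin(pi/16)/2 on |000>, 0 on |001>, -cos(pi/16)/2 on |010>, 0 on |011>, sqrt(3)*sin(pi/16)/2 on |100>, 0 on |101>, -sqrt(3)*cos(pi/16)/2 on |110>, 0 on |111>. Key observation: steps 1-4 multiply out to the identity, so the circuit reduces to the remaining gates.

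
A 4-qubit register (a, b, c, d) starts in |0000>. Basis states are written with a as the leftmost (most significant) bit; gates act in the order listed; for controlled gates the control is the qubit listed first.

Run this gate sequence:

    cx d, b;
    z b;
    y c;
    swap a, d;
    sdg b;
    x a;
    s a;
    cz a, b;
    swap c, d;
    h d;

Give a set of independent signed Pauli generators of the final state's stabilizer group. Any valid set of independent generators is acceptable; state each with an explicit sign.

The stabilizer group can be generated by -IIIX, -ZIII, +IZII, +IIZI, among other valid generating sets.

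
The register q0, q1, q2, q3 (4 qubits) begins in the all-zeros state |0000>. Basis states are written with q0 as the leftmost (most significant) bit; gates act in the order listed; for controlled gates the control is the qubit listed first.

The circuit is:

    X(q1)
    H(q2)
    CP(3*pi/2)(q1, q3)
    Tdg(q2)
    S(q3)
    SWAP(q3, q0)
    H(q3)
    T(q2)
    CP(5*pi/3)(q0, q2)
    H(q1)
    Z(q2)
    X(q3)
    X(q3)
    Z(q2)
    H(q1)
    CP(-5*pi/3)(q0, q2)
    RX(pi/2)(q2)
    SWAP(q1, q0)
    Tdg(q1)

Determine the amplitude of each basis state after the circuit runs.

The final amplitudes are sqrt(2)*(1 - I)/4 on |1000>, sqrt(2)*(1 - I)/4 on |1001>, sqrt(2)*(1 - I)/4 on |1010>, sqrt(2)*(1 - I)/4 on |1011>, and 0 on every other basis state.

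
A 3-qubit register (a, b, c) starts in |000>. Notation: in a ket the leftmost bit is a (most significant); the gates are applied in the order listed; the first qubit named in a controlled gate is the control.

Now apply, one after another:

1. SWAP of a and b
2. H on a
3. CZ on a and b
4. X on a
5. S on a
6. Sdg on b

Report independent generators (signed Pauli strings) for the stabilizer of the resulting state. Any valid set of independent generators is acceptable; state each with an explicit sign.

The stabilizer group can be generated by +YII, +IZI, +IIZ, among other valid generating sets.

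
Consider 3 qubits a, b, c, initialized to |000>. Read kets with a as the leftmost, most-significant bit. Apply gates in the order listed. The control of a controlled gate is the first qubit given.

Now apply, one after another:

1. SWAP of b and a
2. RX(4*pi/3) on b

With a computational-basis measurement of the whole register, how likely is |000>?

A full measurement returns |000> with probability 1/4.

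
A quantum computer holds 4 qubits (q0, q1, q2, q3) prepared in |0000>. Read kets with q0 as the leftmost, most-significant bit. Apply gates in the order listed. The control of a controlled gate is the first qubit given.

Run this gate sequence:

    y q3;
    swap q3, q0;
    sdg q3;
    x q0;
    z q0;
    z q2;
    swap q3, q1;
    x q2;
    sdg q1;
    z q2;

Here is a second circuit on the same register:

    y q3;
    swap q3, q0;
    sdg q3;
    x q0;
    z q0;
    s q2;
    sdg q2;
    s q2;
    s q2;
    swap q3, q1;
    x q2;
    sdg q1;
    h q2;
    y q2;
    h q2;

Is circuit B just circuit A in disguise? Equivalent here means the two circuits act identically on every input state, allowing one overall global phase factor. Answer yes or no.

No: there is an input state on which the two circuits produce genuinely different outputs (not merely differing by a phase).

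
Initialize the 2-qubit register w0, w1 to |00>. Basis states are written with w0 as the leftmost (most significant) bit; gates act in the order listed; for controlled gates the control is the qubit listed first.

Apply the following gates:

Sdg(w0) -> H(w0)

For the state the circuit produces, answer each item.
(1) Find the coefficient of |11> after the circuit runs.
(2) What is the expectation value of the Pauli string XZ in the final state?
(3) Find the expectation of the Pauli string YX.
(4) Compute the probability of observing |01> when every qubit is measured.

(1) |11> carries amplitude 0 in the final state.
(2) The expectation value of XZ is 1.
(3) In the final state, YX has expectation 0.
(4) The probability of measuring |01> is 0.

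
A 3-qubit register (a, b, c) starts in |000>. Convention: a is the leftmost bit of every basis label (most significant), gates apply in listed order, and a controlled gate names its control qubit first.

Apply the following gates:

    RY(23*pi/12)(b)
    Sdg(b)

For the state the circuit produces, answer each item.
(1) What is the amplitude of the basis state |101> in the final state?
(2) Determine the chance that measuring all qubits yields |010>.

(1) The amplitude on |101> is 0.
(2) A full measurement returns |010> with probability -sqrt(6)/8 - sqrt(2)/8 + 1/2.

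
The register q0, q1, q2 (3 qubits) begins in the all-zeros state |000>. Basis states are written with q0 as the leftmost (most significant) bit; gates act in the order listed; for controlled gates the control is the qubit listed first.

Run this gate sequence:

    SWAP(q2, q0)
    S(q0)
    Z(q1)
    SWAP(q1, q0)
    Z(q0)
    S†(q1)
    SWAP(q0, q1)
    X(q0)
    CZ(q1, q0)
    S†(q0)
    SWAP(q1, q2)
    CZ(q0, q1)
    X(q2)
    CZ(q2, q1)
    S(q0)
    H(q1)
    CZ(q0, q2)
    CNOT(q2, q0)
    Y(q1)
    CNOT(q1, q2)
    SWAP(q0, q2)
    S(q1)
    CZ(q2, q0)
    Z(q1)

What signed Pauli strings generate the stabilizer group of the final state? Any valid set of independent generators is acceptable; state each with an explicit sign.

The stabilizer group can be generated by +XYI, -ZZI, +IIZ, among other valid generating sets.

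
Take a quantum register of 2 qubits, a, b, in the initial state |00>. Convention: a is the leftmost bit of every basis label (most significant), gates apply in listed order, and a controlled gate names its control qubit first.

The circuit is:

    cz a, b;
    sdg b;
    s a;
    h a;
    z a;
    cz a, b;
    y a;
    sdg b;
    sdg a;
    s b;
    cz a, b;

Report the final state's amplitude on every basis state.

The resulting statevector has amplitude sqrt(2)*I/2 on |00>, 0 on |01>, sqrt(2)/2 on |10>, 0 on |11>.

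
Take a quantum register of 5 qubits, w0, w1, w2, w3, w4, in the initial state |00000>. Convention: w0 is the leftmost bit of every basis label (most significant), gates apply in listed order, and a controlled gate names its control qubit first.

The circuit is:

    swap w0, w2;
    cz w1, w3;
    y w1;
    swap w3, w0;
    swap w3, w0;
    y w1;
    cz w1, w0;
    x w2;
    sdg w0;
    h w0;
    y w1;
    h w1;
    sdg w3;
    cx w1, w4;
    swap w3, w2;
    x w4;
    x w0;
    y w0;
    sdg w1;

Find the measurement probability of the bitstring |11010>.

Outcome |11010> occurs with probability 1/4. Key observation: the block from step 3 through step 6 cancels to the identity and can be dropped.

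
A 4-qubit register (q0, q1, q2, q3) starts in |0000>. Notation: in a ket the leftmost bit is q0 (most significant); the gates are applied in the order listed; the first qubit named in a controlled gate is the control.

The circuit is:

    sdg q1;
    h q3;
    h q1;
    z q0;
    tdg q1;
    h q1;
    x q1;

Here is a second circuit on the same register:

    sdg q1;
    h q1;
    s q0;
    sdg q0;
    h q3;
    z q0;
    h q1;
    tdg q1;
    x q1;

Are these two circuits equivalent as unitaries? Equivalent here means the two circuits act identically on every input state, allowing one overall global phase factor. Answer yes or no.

No: there is an input state on which the two circuits produce genuinely different outputs (not merely differing by a phase).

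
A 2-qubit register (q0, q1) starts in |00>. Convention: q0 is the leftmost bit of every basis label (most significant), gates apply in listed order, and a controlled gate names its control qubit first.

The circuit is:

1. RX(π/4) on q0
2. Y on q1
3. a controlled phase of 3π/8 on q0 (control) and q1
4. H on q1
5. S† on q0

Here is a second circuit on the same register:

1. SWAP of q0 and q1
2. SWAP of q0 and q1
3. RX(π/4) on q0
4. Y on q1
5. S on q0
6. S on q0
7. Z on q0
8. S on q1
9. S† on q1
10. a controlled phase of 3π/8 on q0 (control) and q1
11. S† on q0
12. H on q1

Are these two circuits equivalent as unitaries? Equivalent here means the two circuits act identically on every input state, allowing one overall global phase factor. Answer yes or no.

Yes — the two circuits implement the same unitary up to a global phase.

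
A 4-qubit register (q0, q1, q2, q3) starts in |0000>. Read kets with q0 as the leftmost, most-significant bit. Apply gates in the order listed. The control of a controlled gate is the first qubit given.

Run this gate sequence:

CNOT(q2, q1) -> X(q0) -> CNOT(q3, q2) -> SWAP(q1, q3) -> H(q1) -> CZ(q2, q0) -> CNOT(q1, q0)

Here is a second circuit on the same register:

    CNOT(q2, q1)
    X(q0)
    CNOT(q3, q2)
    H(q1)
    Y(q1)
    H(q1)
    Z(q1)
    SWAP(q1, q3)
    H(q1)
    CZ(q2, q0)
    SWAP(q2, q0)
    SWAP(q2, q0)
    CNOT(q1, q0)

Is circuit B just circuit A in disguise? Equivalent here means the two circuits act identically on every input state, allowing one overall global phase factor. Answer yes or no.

No, they are not equivalent — no single phase factor reconciles the two unitaries.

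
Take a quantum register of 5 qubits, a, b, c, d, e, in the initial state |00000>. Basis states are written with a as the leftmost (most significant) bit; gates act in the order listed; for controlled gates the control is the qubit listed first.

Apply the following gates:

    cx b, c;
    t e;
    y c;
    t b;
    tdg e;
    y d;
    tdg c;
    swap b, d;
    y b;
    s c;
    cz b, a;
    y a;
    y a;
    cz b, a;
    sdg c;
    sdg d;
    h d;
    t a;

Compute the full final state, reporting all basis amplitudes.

After the circuit, the state carries amplitude sqrt(2)*exp(I*pi/4)/2 on |00100>, sqrt(2)*exp(I*pi/4)/2 on |00110>, and 0 on every other basis state. Key observation: steps 10-15 multiply out to the identity, so the circuit reduces to the remaining gates.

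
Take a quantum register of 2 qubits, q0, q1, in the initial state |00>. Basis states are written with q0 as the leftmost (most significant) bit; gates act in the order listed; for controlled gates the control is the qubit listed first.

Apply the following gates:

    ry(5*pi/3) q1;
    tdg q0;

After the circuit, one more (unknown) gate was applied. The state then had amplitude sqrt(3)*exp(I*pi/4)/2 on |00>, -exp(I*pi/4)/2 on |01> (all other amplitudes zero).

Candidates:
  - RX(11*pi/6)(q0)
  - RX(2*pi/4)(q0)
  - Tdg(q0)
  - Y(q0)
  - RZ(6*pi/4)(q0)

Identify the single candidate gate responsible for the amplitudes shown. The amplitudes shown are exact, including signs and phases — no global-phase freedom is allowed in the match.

The unique candidate consistent with the amplitudes is RZ(6*pi/4)(q0).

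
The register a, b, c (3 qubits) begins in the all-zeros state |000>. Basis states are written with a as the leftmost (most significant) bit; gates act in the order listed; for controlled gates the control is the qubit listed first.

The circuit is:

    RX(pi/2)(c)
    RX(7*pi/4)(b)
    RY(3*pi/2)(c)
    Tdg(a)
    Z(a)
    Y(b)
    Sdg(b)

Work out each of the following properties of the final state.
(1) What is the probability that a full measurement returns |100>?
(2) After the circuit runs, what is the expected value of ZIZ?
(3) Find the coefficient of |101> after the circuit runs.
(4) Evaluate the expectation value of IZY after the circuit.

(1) A full measurement returns |100> with probability 0.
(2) The expectation value of ZIZ is 0.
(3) The final state's coefficient on |101> equals 0.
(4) In the final state, IZY has expectation sqrt(2)/2.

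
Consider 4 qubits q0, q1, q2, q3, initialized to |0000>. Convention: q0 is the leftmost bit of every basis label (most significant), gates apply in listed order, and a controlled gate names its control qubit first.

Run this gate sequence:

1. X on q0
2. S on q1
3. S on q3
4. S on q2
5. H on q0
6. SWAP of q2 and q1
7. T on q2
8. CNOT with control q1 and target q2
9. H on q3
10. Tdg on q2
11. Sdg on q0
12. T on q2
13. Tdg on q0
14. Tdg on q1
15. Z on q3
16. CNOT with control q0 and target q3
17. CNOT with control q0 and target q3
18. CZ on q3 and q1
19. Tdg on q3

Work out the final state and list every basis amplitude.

After the circuit, the state carries amplitude 1/2 on |0000>, exp(3*I*pi/4)/2 on |0001>, exp(I*pi/4)/2 on |1000>, -1/2 on |1001>, and 0 on every other basis state. Key observation: steps 16-17 multiply out to the identity, so the circuit reduces to the remaining gates.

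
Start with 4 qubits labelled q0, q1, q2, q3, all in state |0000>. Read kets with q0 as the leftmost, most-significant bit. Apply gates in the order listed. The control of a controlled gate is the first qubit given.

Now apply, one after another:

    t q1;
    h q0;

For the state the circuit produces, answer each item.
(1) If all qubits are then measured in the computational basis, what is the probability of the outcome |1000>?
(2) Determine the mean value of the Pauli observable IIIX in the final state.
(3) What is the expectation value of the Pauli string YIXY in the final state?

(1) Outcome |1000> occurs with probability 1/2.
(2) The expectation value of IIIX is 0.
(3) The observable YIXY averages to 0.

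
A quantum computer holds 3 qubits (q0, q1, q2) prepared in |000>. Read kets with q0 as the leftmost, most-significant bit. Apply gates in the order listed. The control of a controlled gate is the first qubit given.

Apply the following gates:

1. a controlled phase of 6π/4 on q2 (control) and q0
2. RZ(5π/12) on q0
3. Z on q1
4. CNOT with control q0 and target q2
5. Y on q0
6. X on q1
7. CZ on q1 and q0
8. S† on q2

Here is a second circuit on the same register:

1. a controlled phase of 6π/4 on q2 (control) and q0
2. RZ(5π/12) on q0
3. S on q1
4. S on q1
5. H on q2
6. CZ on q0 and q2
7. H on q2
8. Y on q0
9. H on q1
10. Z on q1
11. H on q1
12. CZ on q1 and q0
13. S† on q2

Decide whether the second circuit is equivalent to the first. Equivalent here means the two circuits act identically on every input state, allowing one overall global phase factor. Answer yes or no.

Yes, they are equivalent — the unitaries differ by at most a global phase.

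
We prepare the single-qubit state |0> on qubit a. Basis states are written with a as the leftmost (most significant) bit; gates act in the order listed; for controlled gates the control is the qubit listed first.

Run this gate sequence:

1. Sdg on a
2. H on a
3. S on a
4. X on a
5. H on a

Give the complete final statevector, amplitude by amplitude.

After the circuit, the state carries amplitude 1/2 + I/2 on |0>, -1/2 + I/2 on |1>.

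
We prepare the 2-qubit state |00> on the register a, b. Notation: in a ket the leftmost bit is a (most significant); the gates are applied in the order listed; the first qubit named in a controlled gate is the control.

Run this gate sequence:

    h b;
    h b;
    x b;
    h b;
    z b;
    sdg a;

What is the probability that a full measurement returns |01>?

A full measurement returns |01> with probability 1/2.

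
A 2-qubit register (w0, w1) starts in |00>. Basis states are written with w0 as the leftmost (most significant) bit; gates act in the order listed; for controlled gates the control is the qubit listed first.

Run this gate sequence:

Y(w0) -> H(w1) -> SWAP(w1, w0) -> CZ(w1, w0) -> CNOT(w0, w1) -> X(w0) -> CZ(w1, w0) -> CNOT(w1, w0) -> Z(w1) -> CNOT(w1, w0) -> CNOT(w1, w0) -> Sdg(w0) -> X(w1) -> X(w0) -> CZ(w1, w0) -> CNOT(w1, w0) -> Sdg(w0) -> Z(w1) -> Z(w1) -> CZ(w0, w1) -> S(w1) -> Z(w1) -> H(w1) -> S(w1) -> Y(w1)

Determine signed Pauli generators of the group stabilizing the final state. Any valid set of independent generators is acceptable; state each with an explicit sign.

One valid set of independent stabilizer generators is -XZ, -ZY (any independent generating set of the same group is equally correct).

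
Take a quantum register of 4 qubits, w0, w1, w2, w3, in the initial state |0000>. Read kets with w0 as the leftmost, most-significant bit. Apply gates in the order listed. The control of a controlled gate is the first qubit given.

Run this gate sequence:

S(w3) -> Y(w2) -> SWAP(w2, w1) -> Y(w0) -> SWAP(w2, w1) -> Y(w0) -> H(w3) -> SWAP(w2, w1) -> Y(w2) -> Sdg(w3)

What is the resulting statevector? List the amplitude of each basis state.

After the circuit, the state carries amplitude -sqrt(2)/2 on |0110>, sqrt(2)*I/2 on |0111>, and 0 on every other basis state.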